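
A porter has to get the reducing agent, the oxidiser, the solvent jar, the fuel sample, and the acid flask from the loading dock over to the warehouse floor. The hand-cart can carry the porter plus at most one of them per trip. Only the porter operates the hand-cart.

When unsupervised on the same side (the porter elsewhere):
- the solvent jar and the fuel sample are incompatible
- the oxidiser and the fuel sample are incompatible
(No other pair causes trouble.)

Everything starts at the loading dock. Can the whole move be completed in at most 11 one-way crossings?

Yes — this plan uses 11 crossings (≤ 11):
1. Porter goes to the warehouse floor with the fuel sample.  [the loading dock: the acid flask, the oxidiser, the reducing agent, the solvent jar | the warehouse floor: the fuel sample]
2. Porter goes back to the loading dock alone.  [the loading dock: the acid flask, the oxidiser, the reducing agent, the solvent jar | the warehouse floor: the fuel sample]
3. Porter goes to the warehouse floor with the reducing agent.  [the loading dock: the acid flask, the oxidiser, the solvent jar | the warehouse floor: the fuel sample, the reducing agent]
4. Porter goes back to the loading dock alone.  [the loading dock: the acid flask, the oxidiser, the solvent jar | the warehouse floor: the fuel sample, the reducing agent]
5. Porter goes to the warehouse floor with the oxidiser.  [the loading dock: the acid flask, the solvent jar | the warehouse floor: the fuel sample, the oxidiser, the reducing agent]
6. Porter goes back to the loading dock with the fuel sample.  [the loading dock: the acid flask, the fuel sample, the solvent jar | the warehouse floor: the oxidiser, the reducing agent]
7. Porter goes to the warehouse floor with the solvent jar.  [the loading dock: the acid flask, the fuel sample | the warehouse floor: the oxidiser, the reducing agent, the solvent jar]
8. Porter goes back to the loading dock alone.  [the loading dock: the acid flask, the fuel sample | the warehouse floor: the oxidiser, the reducing agent, the solvent jar]
9. Porter goes to the warehouse floor with the acid flask.  [the loading dock: the fuel sample | the warehouse floor: the acid flask, the oxidiser, the reducing agent, the solvent jar]
10. Porter goes back to the loading dock alone.  [the loading dock: the fuel sample | the warehouse floor: the acid flask, the oxidiser, the reducing agent, the solvent jar]
11. Porter goes to the warehouse floor with the fuel sample.  [the loading dock: — | the warehouse floor: the acid flask, the fuel sample, the oxidiser, the reducing agent, the solvent jar]

Yes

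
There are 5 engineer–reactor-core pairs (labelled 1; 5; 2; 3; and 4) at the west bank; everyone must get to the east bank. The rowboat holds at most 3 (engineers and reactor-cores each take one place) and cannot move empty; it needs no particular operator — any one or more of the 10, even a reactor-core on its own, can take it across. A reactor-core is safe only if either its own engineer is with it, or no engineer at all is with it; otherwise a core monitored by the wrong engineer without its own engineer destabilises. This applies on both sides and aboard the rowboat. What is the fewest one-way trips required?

Counting alone: each trip to the east bank takes at most 3 across and each return brings at least 1 back, so after t trips out (and t−1 returns) at most 3t − (t−1) of the 10 are across; that first reaches 10 at t = 5, so at least 9 crossings are needed.
The safety rule pushes this higher. Following every safe sequence of crossings, the most of the 10 that can be at the east bank as the rowboat arrives there on crossing 9 is 9 — never all 10.
So no plan with fewer than 11 crossings exists, and this one achieves 11:
1. engineer 1 and reactor-core 1 cross → the east bank.
2. engineer 1 crosses ← the west bank.
3. reactor-core 2, reactor-core 3, and reactor-core 5 cross → the east bank.
4. reactor-core 1 crosses ← the west bank.
5. engineer 2, engineer 3, and engineer 5 cross → the east bank.
6. engineer 5 and reactor-core 5 cross ← the west bank.
7. engineer 1, engineer 4, and engineer 5 cross → the east bank.
8. reactor-core 2 crosses ← the west bank.
9. reactor-core 1 and reactor-core 5 cross → the east bank.
10. reactor-core 1 crosses ← the west bank.
11. reactor-core 1, reactor-core 2, and reactor-core 4 cross → the east bank.

11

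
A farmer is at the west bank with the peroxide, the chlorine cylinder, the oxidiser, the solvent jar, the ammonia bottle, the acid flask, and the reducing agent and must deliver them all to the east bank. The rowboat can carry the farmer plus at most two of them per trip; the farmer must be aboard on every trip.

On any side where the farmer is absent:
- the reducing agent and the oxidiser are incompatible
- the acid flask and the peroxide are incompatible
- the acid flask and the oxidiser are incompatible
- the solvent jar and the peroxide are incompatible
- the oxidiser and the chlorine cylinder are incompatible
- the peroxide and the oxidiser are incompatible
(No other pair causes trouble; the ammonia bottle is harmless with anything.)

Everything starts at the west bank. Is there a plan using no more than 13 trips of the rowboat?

Yes — this plan uses 11 crossings (≤ 13):
1. Farmer goes to the east bank with the oxidiser and the peroxide.
2. Farmer goes back to the west bank with the peroxide.
3. Farmer goes to the east bank with the chlorine cylinder and the peroxide.
4. Farmer goes back to the west bank with the oxidiser.
5. Farmer goes to the east bank with the ammonia bottle and the oxidiser.
6. Farmer goes back to the west bank with the oxidiser.
7. Farmer goes to the east bank with the oxidiser and the reducing agent.
8. Farmer goes back to the west bank with the oxidiser.
9. Farmer goes to the east bank with the acid flask and the solvent jar.
10. Farmer goes back to the west bank with the peroxide.
11. Farmer goes to the east bank with the oxidiser and the peroxide.

Yes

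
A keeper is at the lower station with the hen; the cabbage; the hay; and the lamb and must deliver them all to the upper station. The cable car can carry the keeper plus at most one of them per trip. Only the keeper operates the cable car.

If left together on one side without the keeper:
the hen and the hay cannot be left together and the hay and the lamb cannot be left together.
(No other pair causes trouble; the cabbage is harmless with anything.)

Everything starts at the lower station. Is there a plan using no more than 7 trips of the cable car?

No

Counting alone: the keeper can take at most 1 across per trip to the upper station, so moving all 4 needs at least 4 loaded trips out, with a return between consecutive ones — at least 7 crossings.
The safety rule pushes this higher. Following every safe sequence of crossings, the most of the 4 that can be at the upper station as the cable car arrives there on crossing 7 is 3 — never all 4.
So the move cannot be finished within 7 crossings. (The shortest complete plan takes 9:)
1. Keeper goes to the upper station with the hay.  [the lower station: the cabbage, the hen, the lamb | the upper station: the hay]
2. Keeper goes back to the lower station alone.  [the lower station: the cabbage, the hen, the lamb | the upper station: the hay]
3. Keeper goes to the upper station with the hen.  [the lower station: the cabbage, the lamb | the upper station: the hay, the hen]
4. Keeper goes back to the lower station with the hay.  [the lower station: the cabbage, the hay, the lamb | the upper station: the hen]
5. Keeper goes to the upper station with the lamb.  [the lower station: the cabbage, the hay | the upper station: the hen, the lamb]
6. Keeper goes back to the lower station alone.  [the lower station: the cabbage, the hay | the upper station: the hen, the lamb]
7. Keeper goes to the upper station with the cabbage.  [the lower station: the hay | the upper station: the cabbage, the hen, the lamb]
8. Keeper goes back to the lower station alone.  [the lower station: the hay | the upper station: the cabbage, the hen, the lamb]
9. Keeper goes to the upper station with the hay.  [the lower station: — | the upper station: the cabbage, the hay, the hen, the lamb]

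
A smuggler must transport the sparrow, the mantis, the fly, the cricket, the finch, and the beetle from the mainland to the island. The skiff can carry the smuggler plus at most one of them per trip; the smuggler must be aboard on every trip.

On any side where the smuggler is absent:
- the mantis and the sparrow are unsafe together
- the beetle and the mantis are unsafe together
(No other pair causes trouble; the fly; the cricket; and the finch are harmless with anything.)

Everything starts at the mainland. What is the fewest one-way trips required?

Counting alone: the smuggler can take at most 1 across per trip to the island, so moving all 6 needs at least 6 loaded trips out, with a return between consecutive ones — at least 11 crossings.
The safety rule pushes this higher. Following every safe sequence of crossings, the most of the 6 that can be at the island as the skiff arrives there on crossing 11 is 5 — never all 6.
So no plan with fewer than 13 crossings exists, and this one achieves 13:
1. Smuggler goes to the island with the mantis.
2. Smuggler goes back to the mainland alone.
3. Smuggler goes to the island with the sparrow.
4. Smuggler goes back to the mainland with the mantis.
5. Smuggler goes to the island with the beetle.
6. Smuggler goes back to the mainland alone.
7. Smuggler goes to the island with the fly.
8. Smuggler goes back to the mainland alone.
9. Smuggler goes to the island with the cricket.
10. Smuggler goes back to the mainland alone.
11. Smuggler goes to the island with the finch.
12. Smuggler goes back to the mainland alone.
13. Smuggler goes to the island with the mantis.

13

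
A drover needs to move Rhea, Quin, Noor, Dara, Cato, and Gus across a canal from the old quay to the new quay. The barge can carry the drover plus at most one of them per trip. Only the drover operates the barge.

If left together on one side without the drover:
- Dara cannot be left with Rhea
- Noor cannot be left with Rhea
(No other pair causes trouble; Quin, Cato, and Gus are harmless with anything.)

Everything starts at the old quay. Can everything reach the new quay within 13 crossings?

Yes

Yes — this plan uses 13 crossings (≤ 13):
1. Drover goes to the new quay with Rhea.
2. Drover goes back to the old quay alone.
3. Drover goes to the new quay with Quin.
4. Drover goes back to the old quay alone.
5. Drover goes to the new quay with Noor.
6. Drover goes back to the old quay with Rhea.
7. Drover goes to the new quay with Dara.
8. Drover goes back to the old quay alone.
9. Drover goes to the new quay with Cato.
10. Drover goes back to the old quay alone.
11. Drover goes to the new quay with Gus.
12. Drover goes back to the old quay alone.
13. Drover goes to the new quay with Rhea.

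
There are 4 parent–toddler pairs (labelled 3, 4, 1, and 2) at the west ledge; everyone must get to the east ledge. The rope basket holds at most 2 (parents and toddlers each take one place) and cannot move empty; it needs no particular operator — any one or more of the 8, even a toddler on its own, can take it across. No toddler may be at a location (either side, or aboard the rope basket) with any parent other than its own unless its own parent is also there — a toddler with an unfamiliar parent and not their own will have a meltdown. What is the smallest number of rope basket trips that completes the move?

impossible

Following every safe sequence of crossings from the start, the most of the 8 that can be at the east ledge as the rope basket arrives there on crossings 1, 3, 5 is 2, 3, 4 respectively; the best ever achieved is 4 of 8.
From crossing 7 on, no configuration arises that was not already reachable earlier: only 44 distinct safe configurations (who is on which side, and where the rope basket is) can ever be reached, none of them has everyone across, and every continuation just revisits them. So no valid plan exists.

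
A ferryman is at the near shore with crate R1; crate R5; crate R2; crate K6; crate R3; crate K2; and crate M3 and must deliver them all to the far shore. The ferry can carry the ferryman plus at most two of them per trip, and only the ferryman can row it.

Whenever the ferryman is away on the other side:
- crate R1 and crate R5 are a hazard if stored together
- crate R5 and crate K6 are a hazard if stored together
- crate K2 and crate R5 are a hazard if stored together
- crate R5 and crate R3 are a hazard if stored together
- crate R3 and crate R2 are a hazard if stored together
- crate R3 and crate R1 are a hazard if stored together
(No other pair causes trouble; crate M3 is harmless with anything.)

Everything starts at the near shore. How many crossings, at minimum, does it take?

Counting alone: the ferryman can take at most 2 across per trip to the far shore, so moving all 7 needs at least 4 loaded trips out, with a return between consecutive ones — at least 7 crossings.
The safety rule pushes this higher. Following every safe sequence of crossings, the most of the 7 that can be at the far shore as the ferry arrives there on crossings 7, 9 is 5, 6 respectively — never all 7.
So no plan with fewer than 11 crossings exists, and this one achieves 11:
1. Ferryman goes to the far shore with crate R3 and crate R5.  [the near shore: crate K2, crate K6, crate M3, crate R1, crate R2 | the far shore: crate R3, crate R5]
2. Ferryman goes back to the near shore with crate R5.  [the near shore: crate K2, crate K6, crate M3, crate R1, crate R2, crate R5 | the far shore: crate R3]
3. Ferryman goes to the far shore with crate R2 and crate R5.  [the near shore: crate K2, crate K6, crate M3, crate R1 | the far shore: crate R2, crate R3, crate R5]
4. Ferryman goes back to the near shore with crate R3.  [the near shore: crate K2, crate K6, crate M3, crate R1, crate R3 | the far shore: crate R2, crate R5]
5. Ferryman goes to the far shore with crate K6 and crate R1.  [the near shore: crate K2, crate M3, crate R3 | the far shore: crate K6, crate R1, crate R2, crate R5]
6. Ferryman goes back to the near shore with crate R5.  [the near shore: crate K2, crate M3, crate R3, crate R5 | the far shore: crate K6, crate R1, crate R2]
7. Ferryman goes to the far shore with crate K2 and crate R5.  [the near shore: crate M3, crate R3 | the far shore: crate K2, crate K6, crate R1, crate R2, crate R5]
8. Ferryman goes back to the near shore with crate R5.  [the near shore: crate M3, crate R3, crate R5 | the far shore: crate K2, crate K6, crate R1, crate R2]
9. Ferryman goes to the far shore with crate M3 and crate R5.  [the near shore: crate R3 | the far shore: crate K2, crate K6, crate M3, crate R1, crate R2, crate R5]
10. Ferryman goes back to the near shore with crate R5.  [the near shore: crate R3, crate R5 | the far shore: crate K2, crate K6, crate M3, crate R1, crate R2]
11. Ferryman goes to the far shore with crate R3 and crate R5.  [the near shore: — | the far shore: crate K2, crate K6, crate M3, crate R1, crate R2, crate R3, crate R5]

11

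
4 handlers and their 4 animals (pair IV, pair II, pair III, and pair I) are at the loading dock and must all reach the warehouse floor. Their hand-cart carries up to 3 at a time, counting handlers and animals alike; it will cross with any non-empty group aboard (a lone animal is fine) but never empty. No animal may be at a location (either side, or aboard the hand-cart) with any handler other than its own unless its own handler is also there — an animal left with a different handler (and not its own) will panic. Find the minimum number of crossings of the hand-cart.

Counting alone: each trip to the warehouse floor takes at most 3 across and each return brings at least 1 back, so after t trips out (and t−1 returns) at most 3t − (t−1) of the 8 are across; that first reaches 8 at t = 4, so at least 7 crossings are needed.
The safety rule pushes this higher. Following every safe sequence of crossings, the most of the 8 that can be at the warehouse floor as the hand-cart arrives there on crossing 7 is 7 — never all 8.
So no plan with fewer than 9 crossings exists, and this one achieves 9:
1. animal IV and handler IV cross → the warehouse floor.
2. handler IV crosses ← the loading dock.
3. animal II, handler II, and handler IV cross → the warehouse floor.
4. animal IV and handler IV cross ← the loading dock.
5. handler I, handler III, and handler IV cross → the warehouse floor.
6. animal II crosses ← the loading dock.
7. animal II and animal IV cross → the warehouse floor.
8. animal IV crosses ← the loading dock.
9. animal I, animal III, and animal IV cross → the warehouse floor.

9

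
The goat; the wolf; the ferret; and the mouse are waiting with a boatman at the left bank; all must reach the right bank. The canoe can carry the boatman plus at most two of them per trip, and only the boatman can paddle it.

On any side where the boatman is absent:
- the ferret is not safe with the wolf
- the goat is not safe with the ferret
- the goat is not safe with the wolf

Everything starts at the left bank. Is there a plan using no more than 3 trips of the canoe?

No

Counting alone: the boatman can take at most 2 across per trip to the right bank, so moving all 4 needs at least 2 loaded trips out, with a return between consecutive ones — at least 3 crossings.
The safety rule pushes this higher. Following every safe sequence of crossings, the most of the 4 that can be at the right bank as the canoe arrives there on crossing 3 is 3 — never all 4.
So the move cannot be finished within 3 crossings. (The shortest complete plan takes 5:)
1. Boatman goes to the right bank with the goat and the wolf.
2. Boatman goes back to the left bank with the goat.
3. Boatman goes to the right bank with the goat and the mouse.
4. Boatman goes back to the left bank with the goat.
5. Boatman goes to the right bank with the ferret and the goat.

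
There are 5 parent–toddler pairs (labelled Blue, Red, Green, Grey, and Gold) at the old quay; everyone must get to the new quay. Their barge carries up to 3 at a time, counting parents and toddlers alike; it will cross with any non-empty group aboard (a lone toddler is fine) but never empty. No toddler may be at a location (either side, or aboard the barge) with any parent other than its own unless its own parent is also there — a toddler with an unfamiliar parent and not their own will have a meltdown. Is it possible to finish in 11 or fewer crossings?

Yes

Yes — this plan uses 11 crossings (≤ 11):
1. parent Blue and toddler Blue cross → the new quay.
2. parent Blue crosses ← the old quay.
3. toddler Green, toddler Grey, and toddler Red cross → the new quay.
4. toddler Blue crosses ← the old quay.
5. parent Green, parent Grey, and parent Red cross → the new quay.
6. parent Red and toddler Red cross ← the old quay.
7. parent Blue, parent Gold, and parent Red cross → the new quay.
8. toddler Green crosses ← the old quay.
9. toddler Blue and toddler Red cross → the new quay.
10. toddler Blue crosses ← the old quay.
11. toddler Blue, toddler Gold, and toddler Green cross → the new quay.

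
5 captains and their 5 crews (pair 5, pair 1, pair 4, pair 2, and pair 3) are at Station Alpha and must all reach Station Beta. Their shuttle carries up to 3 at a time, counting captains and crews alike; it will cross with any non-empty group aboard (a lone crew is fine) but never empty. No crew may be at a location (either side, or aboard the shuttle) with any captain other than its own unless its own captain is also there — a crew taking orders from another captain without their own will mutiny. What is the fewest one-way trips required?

Counting alone: each trip to Station Beta takes at most 3 across and each return brings at least 1 back, so after t trips out (and t−1 returns) at most 3t − (t−1) of the 10 are across; that first reaches 10 at t = 5, so at least 9 crossings are needed.
The safety rule pushes this higher. Following every safe sequence of crossings, the most of the 10 that can be at Station Beta as the shuttle arrives there on crossing 9 is 9 — never all 10.
So no plan with fewer than 11 crossings exists, and this one achieves 11:
1. captain 5 and crew 5 cross → Station Beta.
2. captain 5 crosses ← Station Alpha.
3. crew 1, crew 2, and crew 4 cross → Station Beta.
4. crew 5 crosses ← Station Alpha.
5. captain 1, captain 2, and captain 4 cross → Station Beta.
6. captain 1 and crew 1 cross ← Station Alpha.
7. captain 1, captain 3, and captain 5 cross → Station Beta.
8. crew 4 crosses ← Station Alpha.
9. crew 1 and crew 5 cross → Station Beta.
10. crew 5 crosses ← Station Alpha.
11. crew 3, crew 4, and crew 5 cross → Station Beta.

11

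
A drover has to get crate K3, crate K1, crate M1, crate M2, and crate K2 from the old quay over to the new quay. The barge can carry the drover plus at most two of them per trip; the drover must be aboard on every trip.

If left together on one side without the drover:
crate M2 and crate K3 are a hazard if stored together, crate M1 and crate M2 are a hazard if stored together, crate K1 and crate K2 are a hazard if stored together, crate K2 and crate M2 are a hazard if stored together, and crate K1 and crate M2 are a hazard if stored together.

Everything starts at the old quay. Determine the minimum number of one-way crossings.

Counting alone: the drover can take at most 2 across per trip to the new quay, so moving all 5 needs at least 3 loaded trips out, with a return between consecutive ones — at least 5 crossings.
The safety rule pushes this higher. Following every safe sequence of crossings, the most of the 5 that can be at the new quay as the barge arrives there on crossing 5 is 4 — never all 5.
So no plan with fewer than 7 crossings exists, and this one achieves 7:
1. Drover goes to the new quay with crate K1 and crate M2.  [the old quay: crate K2, crate K3, crate M1 | the new quay: crate K1, crate M2]
2. Drover goes back to the old quay with crate K1.  [the old quay: crate K1, crate K2, crate K3, crate M1 | the new quay: crate M2]
3. Drover goes to the new quay with crate K1 and crate K3.  [the old quay: crate K2, crate M1 | the new quay: crate K1, crate K3, crate M2]
4. Drover goes back to the old quay with crate M2.  [the old quay: crate K2, crate M1, crate M2 | the new quay: crate K1, crate K3]
5. Drover goes to the new quay with crate M1 and crate M2.  [the old quay: crate K2 | the new quay: crate K1, crate K3, crate M1, crate M2]
6. Drover goes back to the old quay with crate M2.  [the old quay: crate K2, crate M2 | the new quay: crate K1, crate K3, crate M1]
7. Drover goes to the new quay with crate K2 and crate M2.  [the old quay: — | the new quay: crate K1, crate K2, crate K3, crate M1, crate M2]

7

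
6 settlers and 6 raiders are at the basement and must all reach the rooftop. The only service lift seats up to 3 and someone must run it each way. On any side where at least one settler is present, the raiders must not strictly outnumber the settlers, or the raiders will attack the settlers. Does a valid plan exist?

No

Following every safe sequence of crossings from the start, the most of the 12 that can be at the rooftop as the service lift arrives there on crossings 1, 3, 5 is 3, 5, 6 respectively; the best ever achieved is 6 of 12.
From crossing 7 on, no configuration arises that was not already reachable earlier: only 17 distinct safe configurations (who is on which side, and where the service lift is) can ever be reached, none of them has everyone across, and every continuation just revisits them. They are: 0 settlers + 0 raiders across (service lift back at the start); 0 settlers + 1 raider across (service lift there); 0 settlers + 1 raider across (service lift back at the start); 0 settlers + 2 raiders across (service lift there); 0 settlers + 2 raiders across (service lift back at the start); 0 settlers + 3 raiders across (service lift there); 0 settlers + 3 raiders across (service lift back at the start); 0 settlers + 4 raiders across (service lift there); 0 settlers + 4 raiders across (service lift back at the start); 0 settlers + 5 raiders across (service lift there); 0 settlers + 5 raiders across (service lift back at the start); 0 settlers + 6 raiders across (service lift there); 1 settler + 1 raider across (service lift there); 1 settler + 1 raider across (service lift back at the start); 2 settlers + 2 raiders across (service lift there); 2 settlers + 2 raiders across (service lift back at the start); 3 settlers + 3 raiders across (service lift there). So no valid plan exists.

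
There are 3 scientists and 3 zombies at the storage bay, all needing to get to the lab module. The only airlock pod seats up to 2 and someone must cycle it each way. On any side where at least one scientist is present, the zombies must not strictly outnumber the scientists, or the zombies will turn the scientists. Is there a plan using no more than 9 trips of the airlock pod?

No

Counting alone: each trip to the lab module takes at most 2 across and each return brings at least 1 back, so after t trips out (and t−1 returns) at most 2t − (t−1) of the 6 are across; that first reaches 6 at t = 5, so at least 9 crossings are needed.
The safety rule pushes this higher. Following every safe sequence of crossings, the most of the 6 that can be at the lab module as the airlock pod arrives there on crossing 9 is 5 — never all 6.
So the move cannot be finished within 9 crossings. (The shortest complete plan takes 11:)
1. 2 zombies → the lab module.  (the storage bay: 3S 1Z; the lab module: 0S 2Z)
2. 1 zombie ← the storage bay.  (the storage bay: 3S 2Z; the lab module: 0S 1Z)
3. 2 zombies → the lab module.  (the storage bay: 3S 0Z; the lab module: 0S 3Z)
4. 1 zombie ← the storage bay.  (the storage bay: 3S 1Z; the lab module: 0S 2Z)
5. 2 scientists → the lab module.  (the storage bay: 1S 1Z; the lab module: 2S 2Z)
6. 1 scientist and 1 zombie ← the storage bay.  (the storage bay: 2S 2Z; the lab module: 1S 1Z)
7. 2 scientists → the lab module.  (the storage bay: 0S 2Z; the lab module: 3S 1Z)
8. 1 zombie ← the storage bay.  (the storage bay: 0S 3Z; the lab module: 3S 0Z)
9. 2 zombies → the lab module.  (the storage bay: 0S 1Z; the lab module: 3S 2Z)
10. 1 zombie ← the storage bay.  (the storage bay: 0S 2Z; the lab module: 3S 1Z)
11. 2 zombies → the lab module.  (the storage bay: 0S 0Z; the lab module: 3S 3Z)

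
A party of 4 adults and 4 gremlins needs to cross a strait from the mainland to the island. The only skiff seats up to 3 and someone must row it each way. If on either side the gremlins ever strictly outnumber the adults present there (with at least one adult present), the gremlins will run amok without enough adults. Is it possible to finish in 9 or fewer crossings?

Yes — this plan uses 9 crossings (≤ 9):
1. 2 gremlins → the island.  (the mainland: 4A 2G; the island: 0A 2G)
2. 1 gremlin ← the mainland.  (the mainland: 4A 3G; the island: 0A 1G)
3. 3 gremlins → the island.  (the mainland: 4A 0G; the island: 0A 4G)
4. 1 gremlin ← the mainland.  (the mainland: 4A 1G; the island: 0A 3G)
5. 3 adults → the island.  (the mainland: 1A 1G; the island: 3A 3G)
6. 1 adult and 1 gremlin ← the mainland.  (the mainland: 2A 2G; the island: 2A 2G)
7. 2 adults → the island.  (the mainland: 0A 2G; the island: 4A 2G)
8. 1 gremlin ← the mainland.  (the mainland: 0A 3G; the island: 4A 1G)
9. 3 gremlins → the island.  (the mainland: 0A 0G; the island: 4A 4G)

Yes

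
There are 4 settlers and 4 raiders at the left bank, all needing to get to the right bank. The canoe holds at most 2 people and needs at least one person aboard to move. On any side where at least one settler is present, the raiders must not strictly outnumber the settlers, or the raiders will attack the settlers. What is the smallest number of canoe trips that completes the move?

Following every safe sequence of crossings from the start, the most of the 8 that can be at the right bank as the canoe arrives there on crossings 1, 3, 5 is 2, 3, 4 respectively; the best ever achieved is 4 of 8.
From crossing 7 on, no configuration arises that was not already reachable earlier: only 11 distinct safe configurations (who is on which side, and where the canoe is) can ever be reached, none of them has everyone across, and every continuation just revisits them. They are: 0 settlers + 0 raiders across (canoe back at the start); 0 settlers + 1 raider across (canoe there); 0 settlers + 1 raider across (canoe back at the start); 0 settlers + 2 raiders across (canoe there); 0 settlers + 2 raiders across (canoe back at the start); 0 settlers + 3 raiders across (canoe there); 0 settlers + 3 raiders across (canoe back at the start); 0 settlers + 4 raiders across (canoe there); 1 settler + 1 raider across (canoe there); 1 settler + 1 raider across (canoe back at the start); 2 settlers + 2 raiders across (canoe there). So no valid plan exists.

impossible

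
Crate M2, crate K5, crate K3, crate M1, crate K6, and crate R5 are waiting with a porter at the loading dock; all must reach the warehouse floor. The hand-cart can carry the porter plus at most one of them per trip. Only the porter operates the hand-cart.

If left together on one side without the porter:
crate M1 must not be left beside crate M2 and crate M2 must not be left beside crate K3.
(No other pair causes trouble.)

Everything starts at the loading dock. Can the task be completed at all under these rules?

Yes

1. Porter goes to the warehouse floor with crate M2.  [the loading dock: crate K3, crate K5, crate K6, crate M1, crate R5 | the warehouse floor: crate M2]
2. Porter goes back to the loading dock alone.  [the loading dock: crate K3, crate K5, crate K6, crate M1, crate R5 | the warehouse floor: crate M2]
3. Porter goes to the warehouse floor with crate K5.  [the loading dock: crate K3, crate K6, crate M1, crate R5 | the warehouse floor: crate K5, crate M2]
4. Porter goes back to the loading dock alone.  [the loading dock: crate K3, crate K6, crate M1, crate R5 | the warehouse floor: crate K5, crate M2]
5. Porter goes to the warehouse floor with crate K3.  [the loading dock: crate K6, crate M1, crate R5 | the warehouse floor: crate K3, crate K5, crate M2]
6. Porter goes back to the loading dock with crate M2.  [the loading dock: crate K6, crate M1, crate M2, crate R5 | the warehouse floor: crate K3, crate K5]
7. Porter goes to the warehouse floor with crate M1.  [the loading dock: crate K6, crate M2, crate R5 | the warehouse floor: crate K3, crate K5, crate M1]
8. Porter goes back to the loading dock alone.  [the loading dock: crate K6, crate M2, crate R5 | the warehouse floor: crate K3, crate K5, crate M1]
9. Porter goes to the warehouse floor with crate K6.  [the loading dock: crate M2, crate R5 | the warehouse floor: crate K3, crate K5, crate K6, crate M1]
10. Porter goes back to the loading dock alone.  [the loading dock: crate M2, crate R5 | the warehouse floor: crate K3, crate K5, crate K6, crate M1]
11. Porter goes to the warehouse floor with crate R5.  [the loading dock: crate M2 | the warehouse floor: crate K3, crate K5, crate K6, crate M1, crate R5]
12. Porter goes back to the loading dock alone.  [the loading dock: crate M2 | the warehouse floor: crate K3, crate K5, crate K6, crate M1, crate R5]
13. Porter goes to the warehouse floor with crate M2.  [the loading dock: — | the warehouse floor: crate K3, crate K5, crate K6, crate M1, crate M2, crate R5]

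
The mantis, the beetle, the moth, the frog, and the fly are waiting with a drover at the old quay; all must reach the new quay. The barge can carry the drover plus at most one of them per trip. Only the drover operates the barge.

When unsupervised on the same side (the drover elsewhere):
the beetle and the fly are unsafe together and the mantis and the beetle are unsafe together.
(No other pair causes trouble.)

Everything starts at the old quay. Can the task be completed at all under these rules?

Yes

1. Drover goes to the new quay with the beetle.
2. Drover goes back to the old quay alone.
3. Drover goes to the new quay with the mantis.
4. Drover goes back to the old quay with the beetle.
5. Drover goes to the new quay with the fly.
6. Drover goes back to the old quay alone.
7. Drover goes to the new quay with the moth.
8. Drover goes back to the old quay alone.
9. Drover goes to the new quay with the frog.
10. Drover goes back to the old quay alone.
11. Drover goes to the new quay with the beetle.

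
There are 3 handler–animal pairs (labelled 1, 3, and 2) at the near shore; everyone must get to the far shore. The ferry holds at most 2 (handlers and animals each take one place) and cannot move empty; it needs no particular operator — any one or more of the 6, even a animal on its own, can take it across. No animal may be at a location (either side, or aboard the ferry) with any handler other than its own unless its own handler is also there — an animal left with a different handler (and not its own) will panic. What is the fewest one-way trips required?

Counting alone: each trip to the far shore takes at most 2 across and each return brings at least 1 back, so after t trips out (and t−1 returns) at most 2t − (t−1) of the 6 are across; that first reaches 6 at t = 5, so at least 9 crossings are needed.
The safety rule pushes this higher. Following every safe sequence of crossings, the most of the 6 that can be at the far shore as the ferry arrives there on crossing 9 is 5 — never all 6.
So no plan with fewer than 11 crossings exists, and this one achieves 11:
1. animal 1 and handler 1 cross → the far shore.
2. handler 1 crosses ← the near shore.
3. animal 2 and animal 3 cross → the far shore.
4. animal 1 crosses ← the near shore.
5. handler 2 and handler 3 cross → the far shore.
6. animal 3 and handler 3 cross ← the near shore.
7. handler 1 and handler 3 cross → the far shore.
8. animal 2 crosses ← the near shore.
9. animal 1 and animal 3 cross → the far shore.
10. handler 2 crosses ← the near shore.
11. animal 2 and handler 2 cross → the far shore.

11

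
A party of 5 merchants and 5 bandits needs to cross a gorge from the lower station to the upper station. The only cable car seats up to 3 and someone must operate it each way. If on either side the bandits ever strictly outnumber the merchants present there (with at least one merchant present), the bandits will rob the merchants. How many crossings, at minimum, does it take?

11

Counting alone: each trip to the upper station takes at most 3 across and each return brings at least 1 back, so after t trips out (and t−1 returns) at most 3t − (t−1) of the 10 are across; that first reaches 10 at t = 5, so at least 9 crossings are needed.
The safety rule pushes this higher. Following every safe sequence of crossings, the most of the 10 that can be at the upper station as the cable car arrives there on crossing 9 is 9 — never all 10.
So no plan with fewer than 11 crossings exists, and this one achieves 11:
1. 2 bandits → the upper station.  (the lower station: 5M 3B; the upper station: 0M 2B)
2. 1 bandit ← the lower station.  (the lower station: 5M 4B; the upper station: 0M 1B)
3. 3 bandits → the upper station.  (the lower station: 5M 1B; the upper station: 0M 4B)
4. 1 bandit ← the lower station.  (the lower station: 5M 2B; the upper station: 0M 3B)
5. 3 merchants → the upper station.  (the lower station: 2M 2B; the upper station: 3M 3B)
6. 1 merchant and 1 bandit ← the lower station.  (the lower station: 3M 3B; the upper station: 2M 2B)
7. 3 merchants → the upper station.  (the lower station: 0M 3B; the upper station: 5M 2B)
8. 1 bandit ← the lower station.  (the lower station: 0M 4B; the upper station: 5M 1B)
9. 2 bandits → the upper station.  (the lower station: 0M 2B; the upper station: 5M 3B)
10. 1 bandit ← the lower station.  (the lower station: 0M 3B; the upper station: 5M 2B)
11. 3 bandits → the upper station.  (the lower station: 0M 0B; the upper station: 5M 5B)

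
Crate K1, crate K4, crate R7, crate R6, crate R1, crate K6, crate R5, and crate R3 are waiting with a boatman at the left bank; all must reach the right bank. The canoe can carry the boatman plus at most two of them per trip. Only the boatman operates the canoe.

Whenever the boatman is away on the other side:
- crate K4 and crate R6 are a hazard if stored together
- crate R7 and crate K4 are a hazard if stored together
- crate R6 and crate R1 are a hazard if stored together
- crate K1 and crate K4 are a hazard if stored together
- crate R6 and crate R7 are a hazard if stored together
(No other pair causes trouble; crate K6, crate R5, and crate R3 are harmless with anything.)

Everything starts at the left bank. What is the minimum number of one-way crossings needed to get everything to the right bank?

Counting alone: the boatman can take at most 2 across per trip to the right bank, so moving all 8 needs at least 4 loaded trips out, with a return between consecutive ones — at least 7 crossings.
The safety rule pushes this higher. Following every safe sequence of crossings, the most of the 8 that can be at the right bank as the canoe arrives there on crossings 7, 9, 11 is 5, 6, 7 respectively — never all 8.
So no plan with fewer than 13 crossings exists, and this one achieves 13:
1. Boatman goes to the right bank with crate K4 and crate R6.
2. Boatman goes back to the left bank with crate K4.
3. Boatman goes to the right bank with crate K1 and crate K4.
4. Boatman goes back to the left bank with crate K4.
5. Boatman goes to the right bank with crate K4 and crate K6.
6. Boatman goes back to the left bank with crate K4.
7. Boatman goes to the right bank with crate K4 and crate R5.
8. Boatman goes back to the left bank with crate K4.
9. Boatman goes to the right bank with crate K4 and crate R3.
10. Boatman goes back to the left bank with crate K4.
11. Boatman goes to the right bank with crate R1 and crate R7.
12. Boatman goes back to the left bank with crate R6.
13. Boatman goes to the right bank with crate K4 and crate R6.

13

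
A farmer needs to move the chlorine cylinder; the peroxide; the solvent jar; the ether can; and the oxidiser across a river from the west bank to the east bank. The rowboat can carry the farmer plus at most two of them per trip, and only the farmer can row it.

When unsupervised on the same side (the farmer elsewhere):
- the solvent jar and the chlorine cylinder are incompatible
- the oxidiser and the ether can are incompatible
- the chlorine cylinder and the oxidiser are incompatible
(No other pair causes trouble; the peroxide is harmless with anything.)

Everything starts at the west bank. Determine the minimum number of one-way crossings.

5

Counting alone: the farmer can take at most 2 across per trip to the east bank, so moving all 5 needs at least 3 loaded trips out, with a return between consecutive ones — at least 5 crossings.
The plan below uses exactly 5 crossings, so it is optimal:
1. Farmer goes to the east bank with the chlorine cylinder and the ether can.
2. Farmer goes back to the west bank alone.
3. Farmer goes to the east bank with the peroxide.
4. Farmer goes back to the west bank alone.
5. Farmer goes to the east bank with the oxidiser and the solvent jar.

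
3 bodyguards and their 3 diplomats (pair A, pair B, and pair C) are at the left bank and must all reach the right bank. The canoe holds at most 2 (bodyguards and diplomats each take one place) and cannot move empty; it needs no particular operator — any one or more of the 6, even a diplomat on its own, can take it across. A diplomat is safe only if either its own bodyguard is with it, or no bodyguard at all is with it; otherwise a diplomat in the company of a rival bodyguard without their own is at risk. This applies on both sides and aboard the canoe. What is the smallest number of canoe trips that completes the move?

11

Counting alone: each trip to the right bank takes at most 2 across and each return brings at least 1 back, so after t trips out (and t−1 returns) at most 2t − (t−1) of the 6 are across; that first reaches 6 at t = 5, so at least 9 crossings are needed.
The safety rule pushes this higher. Following every safe sequence of crossings, the most of the 6 that can be at the right bank as the canoe arrives there on crossing 9 is 5 — never all 6.
So no plan with fewer than 11 crossings exists, and this one achieves 11:
1. bodyguard A and diplomat A cross → the right bank.
2. bodyguard A crosses ← the left bank.
3. diplomat B and diplomat C cross → the right bank.
4. diplomat A crosses ← the left bank.
5. bodyguard B and bodyguard C cross → the right bank.
6. bodyguard B and diplomat B cross ← the left bank.
7. bodyguard A and bodyguard B cross → the right bank.
8. diplomat C crosses ← the left bank.
9. diplomat A and diplomat B cross → the right bank.
10. bodyguard C crosses ← the left bank.
11. bodyguard C and diplomat C cross → the right bank.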